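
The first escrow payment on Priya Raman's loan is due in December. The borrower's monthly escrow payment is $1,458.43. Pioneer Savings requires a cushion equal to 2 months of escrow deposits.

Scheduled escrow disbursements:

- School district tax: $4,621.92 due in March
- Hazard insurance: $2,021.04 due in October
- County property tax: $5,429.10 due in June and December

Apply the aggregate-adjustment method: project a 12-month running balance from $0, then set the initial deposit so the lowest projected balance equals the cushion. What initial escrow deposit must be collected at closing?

Cushion = 2 × $1,458.43 = $2,916.86
Trial balance (start $0, +$1,458.43 each month, − disbursements):
  Dec: +$1,458.43 − $5,429.10 → -$3,970.67
  Jan: +$1,458.43 → -$2,512.24
  Feb: +$1,458.43 → -$1,053.81
  Mar: +$1,458.43 − $4,621.92 → -$4,217.30
  Apr: +$1,458.43 → -$2,758.87
  May: +$1,458.43 → -$1,300.44
  Jun: +$1,458.43 − $5,429.10 → -$5,271.11
  Jul: +$1,458.43 → -$3,812.68
  Aug: +$1,458.43 → -$2,354.25
  Sep: +$1,458.43 → -$895.82
  Oct: +$1,458.43 − $2,021.04 → -$1,458.43
  Nov: +$1,458.43 → $0.00
Lowest trial balance = -$5,271.11 (Jun)
Initial deposit = cushion − low point = $2,916.86 − (-$5,271.11) = $8,187.97

$8,187.97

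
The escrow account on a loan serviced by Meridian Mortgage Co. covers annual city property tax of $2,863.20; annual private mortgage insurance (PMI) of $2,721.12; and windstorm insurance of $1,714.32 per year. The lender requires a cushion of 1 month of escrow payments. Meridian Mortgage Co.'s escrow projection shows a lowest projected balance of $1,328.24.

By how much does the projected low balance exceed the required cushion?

$720.02

City property tax — $2,863.20 annually
Private mortgage insurance (PMI) — $2,721.12 annually
Windstorm insurance — $1,714.32 annually
Total per year = $7,298.64
Monthly escrow = $7,298.64 / 12 = $608.22
Cushion = 1 × $608.22 = $608.22
Excess over cushion: $1,328.24 − $608.22 = $720.02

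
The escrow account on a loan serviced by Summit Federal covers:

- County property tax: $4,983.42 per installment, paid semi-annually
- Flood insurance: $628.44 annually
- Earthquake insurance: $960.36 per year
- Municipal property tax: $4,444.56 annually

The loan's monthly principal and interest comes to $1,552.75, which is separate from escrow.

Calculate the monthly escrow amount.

$1,333.35

County property tax: $4,983.42 × 2 = $9,966.84 annually
Flood insurance: $628.44 annually
Earthquake insurance: $960.36 annually
Municipal property tax: $4,444.56 annually
Combined annual = $16,000.20
Base monthly escrow = $16,000.20 / 12 = $1,333.35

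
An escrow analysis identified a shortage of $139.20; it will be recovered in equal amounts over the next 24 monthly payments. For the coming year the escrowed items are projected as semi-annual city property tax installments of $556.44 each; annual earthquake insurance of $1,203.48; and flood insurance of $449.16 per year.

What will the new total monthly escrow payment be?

City property tax — $556.44 × 2 = $1,112.88 annually
Earthquake insurance — $1,203.48 annually
Flood insurance — $449.16 annually
Yearly total = $2,765.52
Base monthly escrow = $2,765.52 ÷ 12 = $230.46
Monthly shortage recovery: $139.20 / 24 = $5.80
New monthly escrow = $230.46 + $5.80 = $236.26

$236.26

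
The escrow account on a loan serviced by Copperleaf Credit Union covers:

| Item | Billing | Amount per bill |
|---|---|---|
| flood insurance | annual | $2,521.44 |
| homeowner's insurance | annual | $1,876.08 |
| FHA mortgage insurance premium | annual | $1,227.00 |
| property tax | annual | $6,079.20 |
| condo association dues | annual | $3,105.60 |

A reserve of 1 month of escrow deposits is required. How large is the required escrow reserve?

Flood insurance — $2,521.44 per year
Homeowner's insurance — $1,876.08 per year
FHA mortgage insurance premium — $1,227.00 per year
Property tax — $6,079.20 per year
Condo association dues — $3,105.60 per year
Yearly total = $2,521.44 + $1,876.08 + $1,227.00 + $6,079.20 + $3,105.60 = $14,809.32
Monthly = $14,809.32 ÷ 12 = $1,234.11
Reserve = 1 × $1,234.11 = $1,234.11

$1,234.11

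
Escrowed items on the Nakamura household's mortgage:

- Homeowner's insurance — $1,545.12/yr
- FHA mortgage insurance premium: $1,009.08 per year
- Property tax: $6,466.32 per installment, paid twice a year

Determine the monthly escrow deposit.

Homeowner's insurance — $1,545.12 per year
FHA mortgage insurance premium — $1,009.08 per year
Property tax — $6,466.32 × 2 = $12,932.64 per year
Combined annual = $1,545.12 + $1,009.08 + $12,932.64 = $15,486.84
Base monthly escrow = $15,486.84 ÷ 12 = $1,290.57

$1,290.57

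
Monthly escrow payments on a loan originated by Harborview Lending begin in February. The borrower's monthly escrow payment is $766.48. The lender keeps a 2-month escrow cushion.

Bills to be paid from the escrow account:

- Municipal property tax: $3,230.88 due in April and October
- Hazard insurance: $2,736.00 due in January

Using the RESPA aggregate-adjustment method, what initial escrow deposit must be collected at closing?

$2,464.40

Cushion = 2 × $766.48 = $1,532.96
Trial balance (start $0, +$766.48 each month, − disbursements):
  Feb: +$766.48 → $766.48
  Mar: +$766.48 → $1,532.96
  Apr: +$766.48 − $3,230.88 → -$931.44
  May: +$766.48 → -$164.96
  Jun: +$766.48 → $601.52
  Jul: +$766.48 → $1,368.00
  Aug: +$766.48 → $2,134.48
  Sep: +$766.48 → $2,900.96
  Oct: +$766.48 − $3,230.88 → $436.56
  Nov: +$766.48 → $1,203.04
  Dec: +$766.48 → $1,969.52
  Jan: +$766.48 − $2,736.00 → $0.00
Lowest trial balance = -$931.44 (Apr)
Initial deposit = cushion − low point = $1,532.96 − (-$931.44) = $2,464.40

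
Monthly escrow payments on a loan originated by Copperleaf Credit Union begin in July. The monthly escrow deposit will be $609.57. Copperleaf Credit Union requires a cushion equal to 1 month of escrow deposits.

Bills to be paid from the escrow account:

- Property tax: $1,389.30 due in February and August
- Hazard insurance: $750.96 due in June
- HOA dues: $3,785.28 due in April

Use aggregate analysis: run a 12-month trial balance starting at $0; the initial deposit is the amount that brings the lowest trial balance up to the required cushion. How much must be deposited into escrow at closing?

$1,077.75

Cushion = 1 × $609.57 = $609.57
Trial balance (start $0, +$609.57 each month, − disbursements):
  Jul: +$609.57 → $609.57
  Aug: +$609.57 − $1,389.30 → -$170.16
  Sep: +$609.57 → $439.41
  Oct: +$609.57 → $1,048.98
  Nov: +$609.57 → $1,658.55
  Dec: +$609.57 → $2,268.12
  Jan: +$609.57 → $2,877.69
  Feb: +$609.57 − $1,389.30 → $2,097.96
  Mar: +$609.57 → $2,707.53
  Apr: +$609.57 − $3,785.28 → -$468.18
  May: +$609.57 → $141.39
  Jun: +$609.57 − $750.96 → $0.00
Lowest trial balance = -$468.18 (Apr)
Initial deposit = cushion − low point = $609.57 − (-$468.18) = $1,077.75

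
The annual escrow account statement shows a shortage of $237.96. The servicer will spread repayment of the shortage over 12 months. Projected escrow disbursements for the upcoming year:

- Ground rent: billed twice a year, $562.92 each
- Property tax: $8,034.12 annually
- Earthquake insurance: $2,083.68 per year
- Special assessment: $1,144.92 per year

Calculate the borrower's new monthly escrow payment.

$1,052.21

Ground rent = $562.92 × 2 = $1,125.84
Property tax = $8,034.12
Earthquake insurance = $2,083.68
Special assessment = $1,144.92
Total per year = $1,125.84 + $8,034.12 + $2,083.68 + $1,144.92 = $12,388.56
Per month = $12,388.56 ÷ 12 = $1,032.38
Shortage spread = $237.96 / 12 = $19.83/mo
New monthly escrow = $1,032.38 + $19.83 = $1,052.21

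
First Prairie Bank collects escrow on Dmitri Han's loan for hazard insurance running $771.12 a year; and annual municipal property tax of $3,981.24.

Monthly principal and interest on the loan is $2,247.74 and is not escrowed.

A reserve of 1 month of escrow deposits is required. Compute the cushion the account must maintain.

$396.03

Hazard insurance — $771.12 annually
Municipal property tax — $3,981.24 annually
Yearly total = $4,752.36
Monthly = $4,752.36 / 12 = $396.03
Reserve = 1 × $396.03 = $396.03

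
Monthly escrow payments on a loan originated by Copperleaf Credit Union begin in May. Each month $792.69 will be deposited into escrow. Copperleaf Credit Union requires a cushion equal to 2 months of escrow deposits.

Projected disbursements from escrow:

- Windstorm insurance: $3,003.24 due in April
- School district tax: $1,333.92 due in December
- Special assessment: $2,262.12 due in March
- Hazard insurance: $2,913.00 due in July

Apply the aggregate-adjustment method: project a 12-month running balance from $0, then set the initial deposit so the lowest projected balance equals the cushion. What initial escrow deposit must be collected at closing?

$2,120.31

Cushion = 2 × $792.69 = $1,585.38
Trial balance (start $0, +$792.69 each month, − disbursements):
  May: +$792.69 → $792.69
  Jun: +$792.69 → $1,585.38
  Jul: +$792.69 − $2,913.00 → -$534.93
  Aug: +$792.69 → $257.76
  Sep: +$792.69 → $1,050.45
  Oct: +$792.69 → $1,843.14
  Nov: +$792.69 → $2,635.83
  Dec: +$792.69 − $1,333.92 → $2,094.60
  Jan: +$792.69 → $2,887.29
  Feb: +$792.69 → $3,679.98
  Mar: +$792.69 − $2,262.12 → $2,210.55
  Apr: +$792.69 − $3,003.24 → $0.00
Lowest trial balance = -$534.93 (Jul)
Initial deposit = cushion − low point = $1,585.38 − (-$534.93) = $2,120.31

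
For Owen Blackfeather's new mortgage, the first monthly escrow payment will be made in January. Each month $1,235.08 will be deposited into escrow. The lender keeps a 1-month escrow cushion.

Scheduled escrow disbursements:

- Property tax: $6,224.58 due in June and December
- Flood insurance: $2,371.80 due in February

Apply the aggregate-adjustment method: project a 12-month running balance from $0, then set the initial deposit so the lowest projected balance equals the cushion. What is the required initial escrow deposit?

$2,420.98

Cushion = 1 × $1,235.08 = $1,235.08
Trial balance (start $0, +$1,235.08 each month, − disbursements):
  Jan: +$1,235.08 → $1,235.08
  Feb: +$1,235.08 − $2,371.80 → $98.36
  Mar: +$1,235.08 → $1,333.44
  Apr: +$1,235.08 → $2,568.52
  May: +$1,235.08 → $3,803.60
  Jun: +$1,235.08 − $6,224.58 → -$1,185.90
  Jul: +$1,235.08 → $49.18
  Aug: +$1,235.08 → $1,284.26
  Sep: +$1,235.08 → $2,519.34
  Oct: +$1,235.08 → $3,754.42
  Nov: +$1,235.08 → $4,989.50
  Dec: +$1,235.08 − $6,224.58 → $0.00
Lowest trial balance = -$1,185.90 (Jun)
Initial deposit = cushion − low point = $1,235.08 − (-$1,185.90) = $2,420.98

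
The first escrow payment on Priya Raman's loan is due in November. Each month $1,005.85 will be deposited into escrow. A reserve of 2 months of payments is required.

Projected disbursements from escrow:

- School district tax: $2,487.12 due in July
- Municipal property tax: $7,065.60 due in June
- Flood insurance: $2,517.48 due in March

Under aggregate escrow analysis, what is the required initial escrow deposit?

$5,029.25

Cushion = 2 × $1,005.85 = $2,011.70
Trial balance (start $0, +$1,005.85 each month, − disbursements):
  Nov: +$1,005.85 → $1,005.85
  Dec: +$1,005.85 → $2,011.70
  Jan: +$1,005.85 → $3,017.55
  Feb: +$1,005.85 → $4,023.40
  Mar: +$1,005.85 − $2,517.48 → $2,511.77
  Apr: +$1,005.85 → $3,517.62
  May: +$1,005.85 → $4,523.47
  Jun: +$1,005.85 − $7,065.60 → -$1,536.28
  Jul: +$1,005.85 − $2,487.12 → -$3,017.55
  Aug: +$1,005.85 → -$2,011.70
  Sep: +$1,005.85 → -$1,005.85
  Oct: +$1,005.85 → $0.00
Lowest trial balance = -$3,017.55 (Jul)
Initial deposit = cushion − low point = $2,011.70 − (-$3,017.55) = $5,029.25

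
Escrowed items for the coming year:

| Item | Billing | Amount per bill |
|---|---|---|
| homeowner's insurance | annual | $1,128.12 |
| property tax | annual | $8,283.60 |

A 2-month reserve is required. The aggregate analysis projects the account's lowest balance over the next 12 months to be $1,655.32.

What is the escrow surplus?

$86.70

Homeowner's insurance: $1,128.12
Property tax: $8,283.60
Total per year = $1,128.12 + $8,283.60 = $9,411.72
Monthly = $9,411.72 ÷ 12 = $784.31
Required reserve = 2 × $784.31 = $1,568.62
Surplus = $1,655.32 − $1,568.62 = $86.70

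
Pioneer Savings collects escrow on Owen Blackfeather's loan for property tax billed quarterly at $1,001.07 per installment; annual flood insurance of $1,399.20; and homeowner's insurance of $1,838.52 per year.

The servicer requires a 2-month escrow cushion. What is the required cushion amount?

$1,207.00

Property tax: $1,001.07 × 4 = $4,004.28 annually
Flood insurance: $1,399.20 annually
Homeowner's insurance: $1,838.52 annually
Annual escrow total = $7,242.00
Per month = $7,242.00 / 12 = $603.50
Reserve = 2 × $603.50 = $1,207.00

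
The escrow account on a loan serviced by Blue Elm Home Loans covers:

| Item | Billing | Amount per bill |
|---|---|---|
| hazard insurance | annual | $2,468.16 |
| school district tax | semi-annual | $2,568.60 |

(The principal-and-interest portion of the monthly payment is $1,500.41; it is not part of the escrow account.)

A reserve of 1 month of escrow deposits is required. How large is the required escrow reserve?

$633.78

Hazard insurance — $2,468.16 annually
School district tax — $2,568.60 × 2 = $5,137.20 annually
Total annual escrow = $7,605.36
Monthly escrow = $7,605.36 ÷ 12 = $633.78
Cushion = 1 × $633.78 = $633.78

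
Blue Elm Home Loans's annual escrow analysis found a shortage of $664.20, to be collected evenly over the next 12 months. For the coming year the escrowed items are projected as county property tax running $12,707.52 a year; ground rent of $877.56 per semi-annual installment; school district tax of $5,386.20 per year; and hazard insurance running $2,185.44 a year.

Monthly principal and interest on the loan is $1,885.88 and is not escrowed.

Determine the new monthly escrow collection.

County property tax = $12,707.52/yr
Ground rent = $877.56 × 2 = $1,755.12/yr
School district tax = $5,386.20/yr
Hazard insurance = $2,185.44/yr
Annual escrow total = $12,707.52 + $1,755.12 + $5,386.20 + $2,185.44 = $22,034.28
Per month = $22,034.28 / 12 = $1,836.19
Shortage spread = $664.20 / 12 = $55.35/mo
Adjusted monthly = $1,836.19 + $55.35 = $1,891.54

$1,891.54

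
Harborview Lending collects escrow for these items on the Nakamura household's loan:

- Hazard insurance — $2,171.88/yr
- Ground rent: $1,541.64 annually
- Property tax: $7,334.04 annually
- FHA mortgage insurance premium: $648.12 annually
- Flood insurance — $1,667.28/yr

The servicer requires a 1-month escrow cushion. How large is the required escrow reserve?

Hazard insurance = $2,171.88/yr
Ground rent = $1,541.64/yr
Property tax = $7,334.04/yr
FHA mortgage insurance premium = $648.12/yr
Flood insurance = $1,667.28/yr
Total annual escrow = $2,171.88 + $1,541.64 + $7,334.04 + $648.12 + $1,667.28 = $13,362.96
Monthly escrow = $13,362.96 / 12 = $1,113.58
Cushion = 1 × $1,113.58 = $1,113.58

$1,113.58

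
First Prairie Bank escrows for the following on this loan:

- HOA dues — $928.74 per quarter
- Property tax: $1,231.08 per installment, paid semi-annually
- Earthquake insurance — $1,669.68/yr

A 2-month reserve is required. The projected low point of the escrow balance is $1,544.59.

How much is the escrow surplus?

HOA dues: $928.74 × 4 = $3,714.96 per year
Property tax: $1,231.08 × 2 = $2,462.16 per year
Earthquake insurance: $1,669.68 per year
Annual escrow total = $3,714.96 + $2,462.16 + $1,669.68 = $7,846.80
Base monthly escrow = $7,846.80 ÷ 12 = $653.90
Required reserve = 2 × $653.90 = $1,307.80
Surplus = $1,544.59 − $1,307.80 = $236.79

$236.79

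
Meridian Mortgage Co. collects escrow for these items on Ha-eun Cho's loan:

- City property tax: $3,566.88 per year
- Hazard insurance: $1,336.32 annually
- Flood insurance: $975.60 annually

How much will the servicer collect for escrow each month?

$489.90

City property tax: $3,566.88/yr
Hazard insurance: $1,336.32/yr
Flood insurance: $975.60/yr
Annual escrow total = $5,878.80
Monthly = $5,878.80 ÷ 12 = $489.90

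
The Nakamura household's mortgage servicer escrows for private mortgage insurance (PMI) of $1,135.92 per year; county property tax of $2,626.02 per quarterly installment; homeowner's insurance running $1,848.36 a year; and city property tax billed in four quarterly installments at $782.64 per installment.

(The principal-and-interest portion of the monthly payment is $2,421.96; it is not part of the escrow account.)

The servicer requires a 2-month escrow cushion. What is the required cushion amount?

Private mortgage insurance (PMI) — $1,135.92
County property tax — $2,626.02 × 4 = $10,504.08
Homeowner's insurance — $1,848.36
City property tax — $782.64 × 4 = $3,130.56
Annual escrow total = $1,135.92 + $10,504.08 + $1,848.36 + $3,130.56 = $16,618.92
Base monthly escrow = $16,618.92 ÷ 12 = $1,384.91
Cushion = 2 × $1,384.91 = $2,769.82

$2,769.82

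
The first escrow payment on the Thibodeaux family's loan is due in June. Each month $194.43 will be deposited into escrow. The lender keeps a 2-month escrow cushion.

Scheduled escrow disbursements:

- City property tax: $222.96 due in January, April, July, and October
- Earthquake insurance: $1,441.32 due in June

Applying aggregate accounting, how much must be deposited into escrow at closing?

Cushion = 2 × $194.43 = $388.86
Trial balance (start $0, +$194.43 each month, − disbursements):
  Jun: +$194.43 − $1,441.32 → -$1,246.89
  Jul: +$194.43 − $222.96 → -$1,275.42
  Aug: +$194.43 → -$1,080.99
  Sep: +$194.43 → -$886.56
  Oct: +$194.43 − $222.96 → -$915.09
  Nov: +$194.43 → -$720.66
  Dec: +$194.43 → -$526.23
  Jan: +$194.43 − $222.96 → -$554.76
  Feb: +$194.43 → -$360.33
  Mar: +$194.43 → -$165.90
  Apr: +$194.43 − $222.96 → -$194.43
  May: +$194.43 → $0.00
Lowest trial balance = -$1,275.42 (Jul)
Initial deposit = cushion − low point = $388.86 − (-$1,275.42) = $1,664.28

$1,664.28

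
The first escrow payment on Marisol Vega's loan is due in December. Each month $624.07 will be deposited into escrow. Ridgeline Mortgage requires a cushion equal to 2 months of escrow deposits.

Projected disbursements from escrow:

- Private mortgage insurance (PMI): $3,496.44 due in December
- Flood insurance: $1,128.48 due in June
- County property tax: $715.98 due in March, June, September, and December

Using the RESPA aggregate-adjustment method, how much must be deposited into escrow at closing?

$4,836.49

Cushion = 2 × $624.07 = $1,248.14
Trial balance (start $0, +$624.07 each month, − disbursements):
  Dec: +$624.07 − $4,212.42 → -$3,588.35
  Jan: +$624.07 → -$2,964.28
  Feb: +$624.07 → -$2,340.21
  Mar: +$624.07 − $715.98 → -$2,432.12
  Apr: +$624.07 → -$1,808.05
  May: +$624.07 → -$1,183.98
  Jun: +$624.07 − $1,844.46 → -$2,404.37
  Jul: +$624.07 → -$1,780.30
  Aug: +$624.07 → -$1,156.23
  Sep: +$624.07 − $715.98 → -$1,248.14
  Oct: +$624.07 → -$624.07
  Nov: +$624.07 → $0.00
Lowest trial balance = -$3,588.35 (Dec)
Initial deposit = cushion − low point = $1,248.14 − (-$3,588.35) = $4,836.49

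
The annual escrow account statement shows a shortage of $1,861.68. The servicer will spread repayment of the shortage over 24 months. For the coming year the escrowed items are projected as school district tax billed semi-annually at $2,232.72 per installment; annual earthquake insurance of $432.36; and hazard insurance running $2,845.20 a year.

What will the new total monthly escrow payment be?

School district tax — $2,232.72 × 2 = $4,465.44
Earthquake insurance — $432.36
Hazard insurance — $2,845.20
Total annual escrow = $4,465.44 + $432.36 + $2,845.20 = $7,743.00
Monthly escrow = $7,743.00 ÷ 12 = $645.25
Shortage spread = $1,861.68 ÷ 24 = $77.57/mo
New monthly escrow = $645.25 + $77.57 = $722.82

$722.82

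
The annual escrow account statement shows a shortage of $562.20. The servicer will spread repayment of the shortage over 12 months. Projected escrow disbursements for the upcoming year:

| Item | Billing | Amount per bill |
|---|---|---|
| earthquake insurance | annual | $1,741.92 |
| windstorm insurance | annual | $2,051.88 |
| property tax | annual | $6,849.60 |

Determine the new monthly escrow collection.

Earthquake insurance: $1,741.92
Windstorm insurance: $2,051.88
Property tax: $6,849.60
Total per year = $1,741.92 + $2,051.88 + $6,849.60 = $10,643.40
Monthly escrow = $10,643.40 / 12 = $886.95
Shortage per month = $562.20 ÷ 12 = $46.85
New monthly escrow = $886.95 + $46.85 = $933.80

$933.80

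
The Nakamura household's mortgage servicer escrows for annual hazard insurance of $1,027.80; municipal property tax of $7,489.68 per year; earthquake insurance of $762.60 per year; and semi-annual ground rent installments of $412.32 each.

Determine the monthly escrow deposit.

$842.06

Hazard insurance = $1,027.80/yr
Municipal property tax = $7,489.68/yr
Earthquake insurance = $762.60/yr
Ground rent = $412.32 × 2 = $824.64/yr
Total per year = $1,027.80 + $7,489.68 + $762.60 + $824.64 = $10,104.72
Per month = $10,104.72 / 12 = $842.06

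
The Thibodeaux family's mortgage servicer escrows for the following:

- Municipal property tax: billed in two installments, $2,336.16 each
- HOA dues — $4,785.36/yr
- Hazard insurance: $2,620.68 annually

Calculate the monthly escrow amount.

$1,006.53

Municipal property tax: $2,336.16 × 2 = $4,672.32
HOA dues: $4,785.36
Hazard insurance: $2,620.68
Annual escrow total = $12,078.36
Monthly = $12,078.36 / 12 = $1,006.53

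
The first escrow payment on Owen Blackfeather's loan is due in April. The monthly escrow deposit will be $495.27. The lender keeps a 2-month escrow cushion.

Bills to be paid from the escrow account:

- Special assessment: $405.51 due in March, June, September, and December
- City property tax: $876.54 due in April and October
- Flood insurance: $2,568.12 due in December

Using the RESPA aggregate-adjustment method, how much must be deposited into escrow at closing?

$2,070.84

Cushion = 2 × $495.27 = $990.54
Trial balance (start $0, +$495.27 each month, − disbursements):
  Apr: +$495.27 − $876.54 → -$381.27
  May: +$495.27 → $114.00
  Jun: +$495.27 − $405.51 → $203.76
  Jul: +$495.27 → $699.03
  Aug: +$495.27 → $1,194.30
  Sep: +$495.27 − $405.51 → $1,284.06
  Oct: +$495.27 − $876.54 → $902.79
  Nov: +$495.27 → $1,398.06
  Dec: +$495.27 − $2,973.63 → -$1,080.30
  Jan: +$495.27 → -$585.03
  Feb: +$495.27 → -$89.76
  Mar: +$495.27 − $405.51 → $0.00
Lowest trial balance = -$1,080.30 (Dec)
Initial deposit = cushion − low point = $990.54 − (-$1,080.30) = $2,070.84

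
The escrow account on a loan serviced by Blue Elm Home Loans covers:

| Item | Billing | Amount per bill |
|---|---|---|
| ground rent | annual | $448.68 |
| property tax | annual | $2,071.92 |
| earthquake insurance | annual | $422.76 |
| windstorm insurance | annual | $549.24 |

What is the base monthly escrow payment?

Ground rent = $448.68 annually
Property tax = $2,071.92 annually
Earthquake insurance = $422.76 annually
Windstorm insurance = $549.24 annually
Total per year = $3,492.60
Monthly escrow = $3,492.60 ÷ 12 = $291.05

$291.05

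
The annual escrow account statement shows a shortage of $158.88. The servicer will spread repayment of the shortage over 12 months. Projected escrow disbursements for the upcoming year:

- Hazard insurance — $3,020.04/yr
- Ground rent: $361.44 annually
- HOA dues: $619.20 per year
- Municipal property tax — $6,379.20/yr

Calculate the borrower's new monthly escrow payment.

Hazard insurance: $3,020.04/yr
Ground rent: $361.44/yr
HOA dues: $619.20/yr
Municipal property tax: $6,379.20/yr
Total annual escrow = $3,020.04 + $361.44 + $619.20 + $6,379.20 = $10,379.88
Per month = $10,379.88 ÷ 12 = $864.99
Shortage per month = $158.88 / 12 = $13.24
New monthly escrow = $864.99 + $13.24 = $878.23

$878.23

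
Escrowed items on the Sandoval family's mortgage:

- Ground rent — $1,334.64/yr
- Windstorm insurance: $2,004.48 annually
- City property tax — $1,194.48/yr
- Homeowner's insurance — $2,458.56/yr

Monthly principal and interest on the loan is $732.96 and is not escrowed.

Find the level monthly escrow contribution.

$582.68

Ground rent — $1,334.64/yr
Windstorm insurance — $2,004.48/yr
City property tax — $1,194.48/yr
Homeowner's insurance — $2,458.56/yr
Combined annual = $1,334.64 + $2,004.48 + $1,194.48 + $2,458.56 = $6,992.16
Base monthly escrow = $6,992.16 / 12 = $582.68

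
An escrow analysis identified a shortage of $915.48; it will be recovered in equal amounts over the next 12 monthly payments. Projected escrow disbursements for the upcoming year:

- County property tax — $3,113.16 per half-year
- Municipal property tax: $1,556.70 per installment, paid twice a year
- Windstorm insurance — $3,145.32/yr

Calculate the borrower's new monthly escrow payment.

County property tax: $3,113.16 × 2 = $6,226.32 annually
Municipal property tax: $1,556.70 × 2 = $3,113.40 annually
Windstorm insurance: $3,145.32 annually
Total annual escrow = $12,485.04
Base monthly escrow = $12,485.04 ÷ 12 = $1,040.42
Monthly shortage recovery: $915.48 / 12 = $76.29
Adjusted monthly = $1,040.42 + $76.29 = $1,116.71

$1,116.71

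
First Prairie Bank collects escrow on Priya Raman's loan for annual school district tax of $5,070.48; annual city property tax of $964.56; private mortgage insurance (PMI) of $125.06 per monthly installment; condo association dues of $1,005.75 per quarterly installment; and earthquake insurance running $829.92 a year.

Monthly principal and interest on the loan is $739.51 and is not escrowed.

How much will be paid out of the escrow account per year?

School district tax: $5,070.48/yr
City property tax: $964.56/yr
Private mortgage insurance (PMI): $125.06 × 12 = $1,500.72/yr
Condo association dues: $1,005.75 × 4 = $4,023.00/yr
Earthquake insurance: $829.92/yr
Total annual escrow = $12,388.68

$12,388.68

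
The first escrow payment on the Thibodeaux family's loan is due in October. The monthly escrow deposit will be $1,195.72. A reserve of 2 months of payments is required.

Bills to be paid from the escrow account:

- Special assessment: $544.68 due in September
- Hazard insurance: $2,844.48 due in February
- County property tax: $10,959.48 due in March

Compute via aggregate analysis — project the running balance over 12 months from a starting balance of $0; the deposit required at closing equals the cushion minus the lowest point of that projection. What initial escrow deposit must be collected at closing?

Cushion = 2 × $1,195.72 = $2,391.44
Trial balance (start $0, +$1,195.72 each month, − disbursements):
  Oct: +$1,195.72 → $1,195.72
  Nov: +$1,195.72 → $2,391.44
  Dec: +$1,195.72 → $3,587.16
  Jan: +$1,195.72 → $4,782.88
  Feb: +$1,195.72 − $2,844.48 → $3,134.12
  Mar: +$1,195.72 − $10,959.48 → -$6,629.64
  Apr: +$1,195.72 → -$5,433.92
  May: +$1,195.72 → -$4,238.20
  Jun: +$1,195.72 → -$3,042.48
  Jul: +$1,195.72 → -$1,846.76
  Aug: +$1,195.72 → -$651.04
  Sep: +$1,195.72 − $544.68 → $0.00
Lowest trial balance = -$6,629.64 (Mar)
Initial deposit = cushion − low point = $2,391.44 − (-$6,629.64) = $9,021.08

$9,021.08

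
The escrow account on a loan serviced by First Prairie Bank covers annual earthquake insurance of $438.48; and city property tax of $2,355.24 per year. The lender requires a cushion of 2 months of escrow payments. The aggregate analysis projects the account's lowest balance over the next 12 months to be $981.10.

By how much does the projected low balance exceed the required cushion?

Earthquake insurance: $438.48 annually
City property tax: $2,355.24 annually
Combined annual = $438.48 + $2,355.24 = $2,793.72
Monthly = $2,793.72 ÷ 12 = $232.81
Required cushion = 2 × $232.81 = $465.62
Excess over cushion: $981.10 − $465.62 = $515.48

$515.48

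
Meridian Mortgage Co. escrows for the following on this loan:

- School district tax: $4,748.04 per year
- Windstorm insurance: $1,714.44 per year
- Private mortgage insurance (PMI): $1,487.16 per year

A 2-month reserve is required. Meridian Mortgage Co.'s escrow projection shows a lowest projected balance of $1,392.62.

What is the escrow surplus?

$67.68

School district tax: $4,748.04/yr
Windstorm insurance: $1,714.44/yr
Private mortgage insurance (PMI): $1,487.16/yr
Combined annual = $4,748.04 + $1,714.44 + $1,487.16 = $7,949.64
Monthly escrow = $7,949.64 / 12 = $662.47
Required cushion = 2 × $662.47 = $1,324.94
Excess over cushion: $1,392.62 − $1,324.94 = $67.68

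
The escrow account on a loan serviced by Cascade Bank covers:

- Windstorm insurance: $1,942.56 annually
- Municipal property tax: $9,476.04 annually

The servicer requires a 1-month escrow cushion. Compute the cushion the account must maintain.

Windstorm insurance = $1,942.56/yr
Municipal property tax = $9,476.04/yr
Combined annual = $1,942.56 + $9,476.04 = $11,418.60
Base monthly escrow = $11,418.60 / 12 = $951.55
Required cushion = 1 × $951.55 = $951.55

$951.55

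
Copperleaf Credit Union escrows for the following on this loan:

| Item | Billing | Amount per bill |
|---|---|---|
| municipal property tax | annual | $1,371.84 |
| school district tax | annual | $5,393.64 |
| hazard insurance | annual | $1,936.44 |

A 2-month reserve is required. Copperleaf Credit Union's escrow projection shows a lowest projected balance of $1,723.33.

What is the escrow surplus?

$273.01

Municipal property tax = $1,371.84
School district tax = $5,393.64
Hazard insurance = $1,936.44
Total per year = $1,371.84 + $5,393.64 + $1,936.44 = $8,701.92
Per month = $8,701.92 ÷ 12 = $725.16
Required cushion = 2 × $725.16 = $1,450.32
Excess over cushion: $1,723.33 − $1,450.32 = $273.01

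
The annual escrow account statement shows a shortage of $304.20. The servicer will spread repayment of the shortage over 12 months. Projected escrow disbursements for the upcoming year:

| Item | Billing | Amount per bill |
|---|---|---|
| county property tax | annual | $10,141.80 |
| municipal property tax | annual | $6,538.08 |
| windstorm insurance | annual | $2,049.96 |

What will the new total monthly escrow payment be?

$1,586.17

County property tax — $10,141.80/yr
Municipal property tax — $6,538.08/yr
Windstorm insurance — $2,049.96/yr
Combined annual = $10,141.80 + $6,538.08 + $2,049.96 = $18,729.84
Monthly escrow = $18,729.84 ÷ 12 = $1,560.82
Shortage spread = $304.20 / 12 = $25.35/mo
Adjusted monthly = $1,560.82 + $25.35 = $1,586.17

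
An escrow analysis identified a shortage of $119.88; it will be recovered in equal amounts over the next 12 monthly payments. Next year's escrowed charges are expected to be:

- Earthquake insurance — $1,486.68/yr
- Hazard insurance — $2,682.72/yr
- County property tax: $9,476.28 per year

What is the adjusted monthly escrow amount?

Earthquake insurance: $1,486.68
Hazard insurance: $2,682.72
County property tax: $9,476.28
Total per year = $1,486.68 + $2,682.72 + $9,476.28 = $13,645.68
Per month = $13,645.68 / 12 = $1,137.14
Monthly shortage recovery: $119.88 / 12 = $9.99
Adjusted monthly = $1,137.14 + $9.99 = $1,147.13

$1,147.13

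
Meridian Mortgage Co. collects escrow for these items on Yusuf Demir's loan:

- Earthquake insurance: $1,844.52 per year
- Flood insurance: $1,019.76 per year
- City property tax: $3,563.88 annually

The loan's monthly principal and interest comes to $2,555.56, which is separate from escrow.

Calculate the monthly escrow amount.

$535.68

Earthquake insurance: $1,844.52/yr
Flood insurance: $1,019.76/yr
City property tax: $3,563.88/yr
Combined annual = $6,428.16
Monthly = $6,428.16 / 12 = $535.68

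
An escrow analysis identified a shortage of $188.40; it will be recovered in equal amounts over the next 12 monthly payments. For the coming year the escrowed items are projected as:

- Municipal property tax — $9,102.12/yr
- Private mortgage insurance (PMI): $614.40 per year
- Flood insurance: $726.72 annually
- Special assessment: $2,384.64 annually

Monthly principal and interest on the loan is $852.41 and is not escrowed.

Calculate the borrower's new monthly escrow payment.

$1,084.69

Municipal property tax = $9,102.12
Private mortgage insurance (PMI) = $614.40
Flood insurance = $726.72
Special assessment = $2,384.64
Combined annual = $12,827.88
Per month = $12,827.88 ÷ 12 = $1,068.99
Shortage spread = $188.40 / 12 = $15.70/mo
New monthly escrow = $1,068.99 + $15.70 = $1,084.69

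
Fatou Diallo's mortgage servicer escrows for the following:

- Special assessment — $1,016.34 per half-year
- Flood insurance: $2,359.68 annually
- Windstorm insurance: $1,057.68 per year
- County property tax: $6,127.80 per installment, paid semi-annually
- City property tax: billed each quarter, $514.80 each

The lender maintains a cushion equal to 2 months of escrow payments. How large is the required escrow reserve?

$3,294.14

Special assessment — $1,016.34 × 2 = $2,032.68 annually
Flood insurance — $2,359.68 annually
Windstorm insurance — $1,057.68 annually
County property tax — $6,127.80 × 2 = $12,255.60 annually
City property tax — $514.80 × 4 = $2,059.20 annually
Total annual escrow = $2,032.68 + $2,359.68 + $1,057.68 + $12,255.60 + $2,059.20 = $19,764.84
Base monthly escrow = $19,764.84 ÷ 12 = $1,647.07
Cushion = 2 × $1,647.07 = $3,294.14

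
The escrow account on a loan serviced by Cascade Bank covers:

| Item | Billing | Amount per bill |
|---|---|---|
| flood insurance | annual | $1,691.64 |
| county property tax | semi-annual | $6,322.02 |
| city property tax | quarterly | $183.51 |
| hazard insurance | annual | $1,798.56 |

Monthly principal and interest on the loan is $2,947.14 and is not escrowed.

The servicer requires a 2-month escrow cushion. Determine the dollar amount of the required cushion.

$2,811.38

Flood insurance = $1,691.64
County property tax = $6,322.02 × 2 = $12,644.04
City property tax = $183.51 × 4 = $734.04
Hazard insurance = $1,798.56
Total annual escrow = $16,868.28
Monthly escrow = $16,868.28 ÷ 12 = $1,405.69
Required cushion = 2 × $1,405.69 = $2,811.38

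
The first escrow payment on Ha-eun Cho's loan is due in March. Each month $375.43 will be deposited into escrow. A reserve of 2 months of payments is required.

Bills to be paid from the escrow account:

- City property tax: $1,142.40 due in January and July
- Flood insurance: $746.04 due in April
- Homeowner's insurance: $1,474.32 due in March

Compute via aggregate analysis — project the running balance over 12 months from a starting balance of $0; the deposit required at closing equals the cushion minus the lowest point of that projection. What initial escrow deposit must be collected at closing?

$2,236.47

Cushion = 2 × $375.43 = $750.86
Trial balance (start $0, +$375.43 each month, − disbursements):
  Mar: +$375.43 − $1,474.32 → -$1,098.89
  Apr: +$375.43 − $746.04 → -$1,469.50
  May: +$375.43 → -$1,094.07
  Jun: +$375.43 → -$718.64
  Jul: +$375.43 − $1,142.40 → -$1,485.61
  Aug: +$375.43 → -$1,110.18
  Sep: +$375.43 → -$734.75
  Oct: +$375.43 → -$359.32
  Nov: +$375.43 → $16.11
  Dec: +$375.43 → $391.54
  Jan: +$375.43 − $1,142.40 → -$375.43
  Feb: +$375.43 → $0.00
Lowest trial balance = -$1,485.61 (Jul)
Initial deposit = cushion − low point = $750.86 − (-$1,485.61) = $2,236.47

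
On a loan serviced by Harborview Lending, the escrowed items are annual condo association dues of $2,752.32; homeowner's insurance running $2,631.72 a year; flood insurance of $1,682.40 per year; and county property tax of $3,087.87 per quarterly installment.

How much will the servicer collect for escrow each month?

Condo association dues: $2,752.32/yr
Homeowner's insurance: $2,631.72/yr
Flood insurance: $1,682.40/yr
County property tax: $3,087.87 × 4 = $12,351.48/yr
Combined annual = $19,417.92
Monthly = $19,417.92 / 12 = $1,618.16

$1,618.16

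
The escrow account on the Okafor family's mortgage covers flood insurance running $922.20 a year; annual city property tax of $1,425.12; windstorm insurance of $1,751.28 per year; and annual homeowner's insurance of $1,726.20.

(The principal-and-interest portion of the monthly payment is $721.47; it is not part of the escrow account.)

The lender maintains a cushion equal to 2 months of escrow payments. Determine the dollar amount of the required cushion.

$970.80

Flood insurance — $922.20 per year
City property tax — $1,425.12 per year
Windstorm insurance — $1,751.28 per year
Homeowner's insurance — $1,726.20 per year
Annual escrow total = $922.20 + $1,425.12 + $1,751.28 + $1,726.20 = $5,824.80
Monthly = $5,824.80 / 12 = $485.40
Required cushion = 2 × $485.40 = $970.80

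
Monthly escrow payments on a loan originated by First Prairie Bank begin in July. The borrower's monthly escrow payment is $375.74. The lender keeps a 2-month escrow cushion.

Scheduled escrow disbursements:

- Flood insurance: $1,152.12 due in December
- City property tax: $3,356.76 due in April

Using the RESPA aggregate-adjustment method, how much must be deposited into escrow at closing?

Cushion = 2 × $375.74 = $751.48
Trial balance (start $0, +$375.74 each month, − disbursements):
  Jul: +$375.74 → $375.74
  Aug: +$375.74 → $751.48
  Sep: +$375.74 → $1,127.22
  Oct: +$375.74 → $1,502.96
  Nov: +$375.74 → $1,878.70
  Dec: +$375.74 − $1,152.12 → $1,102.32
  Jan: +$375.74 → $1,478.06
  Feb: +$375.74 → $1,853.80
  Mar: +$375.74 → $2,229.54
  Apr: +$375.74 − $3,356.76 → -$751.48
  May: +$375.74 → -$375.74
  Jun: +$375.74 → $0.00
Lowest trial balance = -$751.48 (Apr)
Initial deposit = cushion − low point = $751.48 − (-$751.48) = $1,502.96

$1,502.96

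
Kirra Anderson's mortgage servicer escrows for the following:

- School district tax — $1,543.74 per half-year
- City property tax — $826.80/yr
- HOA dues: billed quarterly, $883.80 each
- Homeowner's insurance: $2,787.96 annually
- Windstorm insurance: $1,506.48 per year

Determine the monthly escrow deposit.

$978.66

School district tax — $1,543.74 × 2 = $3,087.48/yr
City property tax — $826.80/yr
HOA dues — $883.80 × 4 = $3,535.20/yr
Homeowner's insurance — $2,787.96/yr
Windstorm insurance — $1,506.48/yr
Annual escrow total = $3,087.48 + $826.80 + $3,535.20 + $2,787.96 + $1,506.48 = $11,743.92
Monthly = $11,743.92 ÷ 12 = $978.66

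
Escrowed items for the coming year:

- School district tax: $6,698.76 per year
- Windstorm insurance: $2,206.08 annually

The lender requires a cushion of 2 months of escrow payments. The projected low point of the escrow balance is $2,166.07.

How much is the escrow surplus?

School district tax: $6,698.76/yr
Windstorm insurance: $2,206.08/yr
Annual escrow total = $8,904.84
Per month = $8,904.84 / 12 = $742.07
Required reserve = 2 × $742.07 = $1,484.14
Excess over cushion: $2,166.07 − $1,484.14 = $681.93

$681.93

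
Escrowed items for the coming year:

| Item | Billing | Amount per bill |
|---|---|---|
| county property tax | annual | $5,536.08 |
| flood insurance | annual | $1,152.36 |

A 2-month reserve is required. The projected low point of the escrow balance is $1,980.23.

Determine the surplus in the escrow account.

County property tax — $5,536.08
Flood insurance — $1,152.36
Annual escrow total = $5,536.08 + $1,152.36 = $6,688.44
Base monthly escrow = $6,688.44 ÷ 12 = $557.37
Required reserve = 2 × $557.37 = $1,114.74
Excess over cushion: $1,980.23 − $1,114.74 = $865.49

$865.49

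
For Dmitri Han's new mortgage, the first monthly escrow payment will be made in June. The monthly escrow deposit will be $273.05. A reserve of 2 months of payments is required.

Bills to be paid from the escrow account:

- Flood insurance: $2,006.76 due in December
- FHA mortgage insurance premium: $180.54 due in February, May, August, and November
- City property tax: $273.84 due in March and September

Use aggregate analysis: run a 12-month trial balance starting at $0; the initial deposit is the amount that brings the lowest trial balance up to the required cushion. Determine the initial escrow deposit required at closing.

$1,276.43

Cushion = 2 × $273.05 = $546.10
Trial balance (start $0, +$273.05 each month, − disbursements):
  Jun: +$273.05 → $273.05
  Jul: +$273.05 → $546.10
  Aug: +$273.05 − $180.54 → $638.61
  Sep: +$273.05 − $273.84 → $637.82
  Oct: +$273.05 → $910.87
  Nov: +$273.05 − $180.54 → $1,003.38
  Dec: +$273.05 − $2,006.76 → -$730.33
  Jan: +$273.05 → -$457.28
  Feb: +$273.05 − $180.54 → -$364.77
  Mar: +$273.05 − $273.84 → -$365.56
  Apr: +$273.05 → -$92.51
  May: +$273.05 − $180.54 → $0.00
Lowest trial balance = -$730.33 (Dec)
Initial deposit = cushion − low point = $546.10 − (-$730.33) = $1,276.43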